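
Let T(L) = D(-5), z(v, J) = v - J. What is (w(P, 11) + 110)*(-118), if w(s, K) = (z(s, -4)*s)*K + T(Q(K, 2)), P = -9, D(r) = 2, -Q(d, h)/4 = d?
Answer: -71626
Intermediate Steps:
Q(d, h) = -4*d
T(L) = 2
w(s, K) = 2 + K*s*(4 + s) (w(s, K) = ((s - 1*(-4))*s)*K + 2 = ((s + 4)*s)*K + 2 = ((4 + s)*s)*K + 2 = (s*(4 + s))*K + 2 = K*s*(4 + s) + 2 = 2 + K*s*(4 + s))
(w(P, 11) + 110)*(-118) = ((2 + 11*(-9)*(4 - 9)) + 110)*(-118) = ((2 + 11*(-9)*(-5)) + 110)*(-118) = ((2 + 495) + 110)*(-118) = (497 + 110)*(-118) = 607*(-118) = -71626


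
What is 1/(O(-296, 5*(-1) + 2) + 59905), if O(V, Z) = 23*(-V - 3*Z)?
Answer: 1/66920 ≈ 1.4943e-5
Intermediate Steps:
O(V, Z) = -69*Z - 23*V
1/(O(-296, 5*(-1) + 2) + 59905) = 1/((-69*(5*(-1) + 2) - 23*(-296)) + 59905) = 1/((-69*(-5 + 2) + 6808) + 59905) = 1/((-69*(-3) + 6808) + 59905) = 1/((207 + 6808) + 59905) = 1/(7015 + 59905) = 1/66920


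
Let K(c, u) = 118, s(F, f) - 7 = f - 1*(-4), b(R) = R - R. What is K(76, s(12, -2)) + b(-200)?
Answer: 118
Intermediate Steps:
b(R) = 0
s(F, f) = 11 + f (s(F, f) = 7 + (f - 1*(-4)) = 7 + (f + 4) = 7 + (4 + f) = 11 + f)
K(76, s(12, -2)) + b(-200) = 118 + 0 = 118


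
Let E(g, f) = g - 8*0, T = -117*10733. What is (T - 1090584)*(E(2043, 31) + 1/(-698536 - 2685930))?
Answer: -16223718120894765/3384466 ≈ -4.7936e+9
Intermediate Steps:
T = -1255761
E(g, f) = g (E(g, f) = g + 0 = g)
(T - 1090584)*(E(2043, 31) + 1/(-698536 - 2685930)) = (-1255761 - 1090584)*(2043 + 1/(-698536 - 2685930)) = -2346345*(2043 + 1/(-3384466)) = -2346345*(2043 - 1/3384466) = -2346345*6914464037/3384466 = -16223718120894765/3384466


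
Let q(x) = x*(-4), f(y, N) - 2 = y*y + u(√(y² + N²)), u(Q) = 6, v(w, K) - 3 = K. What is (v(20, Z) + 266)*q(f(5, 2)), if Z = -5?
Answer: -34848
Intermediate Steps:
v(w, K) = 3 + K
f(y, N) = 8 + y² (f(y, N) = 2 + (y*y + 6) = 2 + (y² + 6) = 2 + (6 + y²) = 8 + y²)
q(x) = -4*x
(v(20, Z) + 266)*q(f(5, 2)) = ((3 - 5) + 266)*(-4*(8 + 5²)) = (-2 + 266)*(-4*(8 + 25)) = 264*(-4*33) = 264*(-132) = -34848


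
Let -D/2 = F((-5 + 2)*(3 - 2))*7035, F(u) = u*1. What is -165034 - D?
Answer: -207244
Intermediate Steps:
F(u) = u
D = 42210 (D = -2*(-5 + 2)*(3 - 2)*7035 = -2*(-3*1)*7035 = -(-6)*7035 = -2*(-21105) = 42210)
-165034 - D = -165034 - 1*42210 = -165034 - 42210 = -207244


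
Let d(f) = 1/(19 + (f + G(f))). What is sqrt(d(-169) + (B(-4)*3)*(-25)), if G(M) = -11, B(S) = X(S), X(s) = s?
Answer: sqrt(7776139)/161 ≈ 17.320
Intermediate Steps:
B(S) = S
d(f) = 1/(8 + f) (d(f) = 1/(19 + (f - 11)) = 1/(19 + (-11 + f)) = 1/(8 + f))
sqrt(d(-169) + (B(-4)*3)*(-25)) = sqrt(1/(8 - 169) - 4*3*(-25)) = sqrt(1/(-161) - 12*(-25)) = sqrt(-1/161 + 300) = sqrt(48299/161) = sqrt(7776139)/161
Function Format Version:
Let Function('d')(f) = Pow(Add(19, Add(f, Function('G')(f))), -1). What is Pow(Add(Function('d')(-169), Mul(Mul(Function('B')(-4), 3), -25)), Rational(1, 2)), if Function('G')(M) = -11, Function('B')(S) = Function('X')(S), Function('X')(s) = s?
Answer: Mul(Rational(1, 161), Pow(7776139, Rational(1, 2))) ≈ 17.320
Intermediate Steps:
Function('B')(S) = S
Function('d')(f) = Pow(Add(8, f), -1) (Function('d')(f) = Pow(Add(19, Add(f, -11)), -1) = Pow(Add(19, Add(-11, f)), -1) = Pow(Add(8, f), -1))
Pow(Add(Function('d')(-169), Mul(Mul(Function('B')(-4), 3), -25)), Rational(1, 2)) = Pow(Add(Pow(Add(8, -169), -1), Mul(Mul(-4, 3), -25)), Rational(1, 2)) = Pow(Add(Pow(-161, -1), Mul(-12, -25)), Rational(1, 2)) = Pow(Add(Rational(-1, 161), 300), Rational(1, 2)) = Pow(Rational(48299, 161), Rational(1, 2)) = Mul(Rational(1, 161), Pow(7776139, Rational(1, 2)))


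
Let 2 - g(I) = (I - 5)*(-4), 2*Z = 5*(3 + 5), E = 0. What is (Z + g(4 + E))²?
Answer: 324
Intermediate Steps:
Z = 20 (Z = (5*(3 + 5))/2 = (5*8)/2 = (½)*40 = 20)
g(I) = -18 + 4*I (g(I) = 2 - (I - 5)*(-4) = 2 - (-5 + I)*(-4) = 2 - (20 - 4*I) = 2 + (-20 + 4*I) = -18 + 4*I)
(Z + g(4 + E))² = (20 + (-18 + 4*(4 + 0)))² = (20 + (-18 + 4*4))² = (20 + (-18 + 16))² = (20 - 2)² = 18² = 324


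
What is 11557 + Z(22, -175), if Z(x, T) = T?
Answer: 11382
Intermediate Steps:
11557 + Z(22, -175) = 11557 - 175 = 11382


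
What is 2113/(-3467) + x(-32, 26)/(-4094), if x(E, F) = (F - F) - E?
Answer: -4380783/7096949 ≈ -0.61728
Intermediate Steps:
x(E, F) = -E (x(E, F) = 0 - E = -E)
2113/(-3467) + x(-32, 26)/(-4094) = 2113/(-3467) - 1*(-32)/(-4094) = 2113*(-1/3467) + 32*(-1/4094) = -2113/3467 - 16/2047 = -4380783/7096949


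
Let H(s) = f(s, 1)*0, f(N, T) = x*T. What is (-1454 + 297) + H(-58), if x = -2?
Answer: -1157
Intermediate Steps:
f(N, T) = -2*T
H(s) = 0 (H(s) = -2*1*0 = -2*0 = 0)
(-1454 + 297) + H(-58) = (-1454 + 297) + 0 = -1157 + 0 = -1157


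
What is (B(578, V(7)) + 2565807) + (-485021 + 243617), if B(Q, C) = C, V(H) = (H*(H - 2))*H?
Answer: 2324648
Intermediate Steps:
V(H) = H**2*(-2 + H) (V(H) = (H*(-2 + H))*H = H**2*(-2 + H))
(B(578, V(7)) + 2565807) + (-485021 + 243617) = (7**2*(-2 + 7) + 2565807) + (-485021 + 243617) = (49*5 + 2565807) - 241404 = (245 + 2565807) - 241404 = 2566052 - 241404 = 2324648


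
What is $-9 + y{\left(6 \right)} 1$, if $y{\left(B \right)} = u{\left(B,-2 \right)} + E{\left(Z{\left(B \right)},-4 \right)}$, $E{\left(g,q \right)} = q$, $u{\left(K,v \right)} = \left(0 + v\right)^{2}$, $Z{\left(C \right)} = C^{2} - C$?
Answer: $-9$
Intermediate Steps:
$u{\left(K,v \right)} = v^{2}$
$y{\left(B \right)} = 0$ ($y{\left(B \right)} = \left(-2\right)^{2} - 4 = 4 - 4 = 0$)
$-9 + y{\left(6 \right)} 1 = -9 + 0 \cdot 1 = -9 + 0 = -9$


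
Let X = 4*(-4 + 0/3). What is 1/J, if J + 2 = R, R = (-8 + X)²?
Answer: 1/574 ≈ 0.0017422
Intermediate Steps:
X = -16 (X = 4*(-4 + 0*(⅓)) = 4*(-4 + 0) = 4*(-4) = -16)
R = 576 (R = (-8 - 16)² = (-24)² = 576)
J = 574 (J = -2 + 576 = 574)
1/J = 1/574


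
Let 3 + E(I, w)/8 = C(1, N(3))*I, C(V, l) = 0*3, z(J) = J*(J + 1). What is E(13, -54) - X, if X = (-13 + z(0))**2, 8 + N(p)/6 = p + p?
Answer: -193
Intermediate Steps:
z(J) = J*(1 + J)
N(p) = -48 + 12*p (N(p) = -48 + 6*(p + p) = -48 + 6*(2*p) = -48 + 12*p)
C(V, l) = 0
E(I, w) = -24 (E(I, w) = -24 + 8*(0*I) = -24 + 8*0 = -24 + 0 = -24)
X = 169 (X = (-13 + 0*(1 + 0))**2 = (-13 + 0*1)**2 = (-13 + 0)**2 = (-13)**2 = 169)
E(13, -54) - X = -24 - 1*169 = -24 - 169 = -193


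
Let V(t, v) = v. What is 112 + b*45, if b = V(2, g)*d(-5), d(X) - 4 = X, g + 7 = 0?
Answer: 427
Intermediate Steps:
g = -7 (g = -7 + 0 = -7)
d(X) = 4 + X
b = 7 (b = -7*(4 - 5) = -7*(-1) = 7)
112 + b*45 = 112 + 7*45 = 112 + 315 = 427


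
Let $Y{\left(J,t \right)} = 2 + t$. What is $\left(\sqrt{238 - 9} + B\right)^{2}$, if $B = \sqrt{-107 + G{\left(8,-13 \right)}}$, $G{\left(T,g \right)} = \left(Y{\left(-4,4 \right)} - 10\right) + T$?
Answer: $126 + 2 i \sqrt{23587} \approx 126.0 + 307.16 i$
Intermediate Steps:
$G{\left(T,g \right)} = -4 + T$ ($G{\left(T,g \right)} = \left(\left(2 + 4\right) - 10\right) + T = \left(6 - 10\right) + T = -4 + T$)
$B = i \sqrt{103}$ ($B = \sqrt{-107 + \left(-4 + 8\right)} = \sqrt{-107 + 4} = \sqrt{-103} = i \sqrt{103} \approx 10.149 i$)
$\left(\sqrt{238 - 9} + B\right)^{2} = \left(\sqrt{238 - 9} + i \sqrt{103}\right)^{2} = \left(\sqrt{229} + i \sqrt{103}\right)^{2}$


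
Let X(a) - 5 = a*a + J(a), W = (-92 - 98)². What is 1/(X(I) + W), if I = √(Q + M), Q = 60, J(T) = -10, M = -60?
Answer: 1/36095 ≈ 2.7705e-5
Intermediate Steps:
W = 36100 (W = (-190)² = 36100)
I = 0 (I = √(60 - 60) = √0 = 0)
X(a) = -5 + a² (X(a) = 5 + (a*a - 10) = 5 + (a² - 10) = 5 + (-10 + a²) = -5 + a²)
1/(X(I) + W) = 1/((-5 + 0²) + 36100) = 1/((-5 + 0) + 36100) = 1/(-5 + 36100) = 1/36095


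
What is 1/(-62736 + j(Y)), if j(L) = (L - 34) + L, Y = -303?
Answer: -1/63376 ≈ -1.5779e-5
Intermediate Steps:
j(L) = -34 + 2*L (j(L) = (-34 + L) + L = -34 + 2*L)
1/(-62736 + j(Y)) = 1/(-62736 + (-34 + 2*(-303))) = 1/(-62736 + (-34 - 606)) = 1/(-62736 - 640) = 1/(-63376) = -1/63376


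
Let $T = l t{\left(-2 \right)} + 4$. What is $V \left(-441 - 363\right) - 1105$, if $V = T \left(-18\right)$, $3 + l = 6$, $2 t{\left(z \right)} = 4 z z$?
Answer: $404111$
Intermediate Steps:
$t{\left(z \right)} = 2 z^{2}$ ($t{\left(z \right)} = \frac{4 z z}{2} = \frac{4 z^{2}}{2} = 2 z^{2}$)
$l = 3$ ($l = -3 + 6 = 3$)
$T = 28$ ($T = 3 \cdot 2 \left(-2\right)^{2} + 4 = 3 \cdot 2 \cdot 4 + 4 = 3 \cdot 8 + 4 = 24 + 4 = 28$)
$V = -504$ ($V = 28 \left(-18\right) = -504$)
$V \left(-441 - 363\right) - 1105 = - 504 \left(-441 - 363\right) - 1105 = \left(-504\right) \left(-804\right) - 1105 = 405216 - 1105 = 404111$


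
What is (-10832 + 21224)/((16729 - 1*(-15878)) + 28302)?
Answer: 3464/20303 ≈ 0.17062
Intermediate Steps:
(-10832 + 21224)/((16729 - 1*(-15878)) + 28302) = 10392/((16729 + 15878) + 28302) = 10392/(32607 + 28302) = 10392/60909 = 10392*(1/60909) = 3464/20303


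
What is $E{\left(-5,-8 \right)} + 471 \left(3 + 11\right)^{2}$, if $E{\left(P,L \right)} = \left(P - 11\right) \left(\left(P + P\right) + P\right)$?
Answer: $92556$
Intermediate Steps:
$E{\left(P,L \right)} = 3 P \left(-11 + P\right)$ ($E{\left(P,L \right)} = \left(-11 + P\right) \left(2 P + P\right) = \left(-11 + P\right) 3 P = 3 P \left(-11 + P\right)$)
$E{\left(-5,-8 \right)} + 471 \left(3 + 11\right)^{2} = 3 \left(-5\right) \left(-11 - 5\right) + 471 \left(3 + 11\right)^{2} = 3 \left(-5\right) \left(-16\right) + 471 \cdot 14^{2} = 240 + 471 \cdot 196 = 240 + 92316 = 92556$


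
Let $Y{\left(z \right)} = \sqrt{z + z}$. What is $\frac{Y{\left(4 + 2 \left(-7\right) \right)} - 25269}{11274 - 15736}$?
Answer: $\frac{25269}{4462} - \frac{i \sqrt{5}}{2231} \approx 5.6632 - 0.0010023 i$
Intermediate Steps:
$Y{\left(z \right)} = \sqrt{2} \sqrt{z}$ ($Y{\left(z \right)} = \sqrt{2 z} = \sqrt{2} \sqrt{z}$)
$\frac{Y{\left(4 + 2 \left(-7\right) \right)} - 25269}{11274 - 15736} = \frac{\sqrt{2} \sqrt{4 + 2 \left(-7\right)} - 25269}{11274 - 15736} = \frac{\sqrt{2} \sqrt{4 - 14} - 25269}{-4462} = \left(\sqrt{2} \sqrt{-10} - 25269\right) \left(- \frac{1}{4462}\right) = \left(\sqrt{2} i \sqrt{10} - 25269\right) \left(- \frac{1}{4462}\right) = \left(2 i \sqrt{5} - 25269\right) \left(- \frac{1}{4462}\right) = \left(-25269 + 2 i \sqrt{5}\right) \left(- \frac{1}{4462}\right) = \frac{25269}{4462} - \frac{i \sqrt{5}}{2231}$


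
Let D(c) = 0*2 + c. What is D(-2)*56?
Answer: -112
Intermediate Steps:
D(c) = c (D(c) = 0 + c = c)
D(-2)*56 = -2*56 = -112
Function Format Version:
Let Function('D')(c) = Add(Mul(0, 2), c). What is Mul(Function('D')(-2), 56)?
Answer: -112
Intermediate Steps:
Function('D')(c) = c (Function('D')(c) = Add(0, c) = c)
Mul(Function('D')(-2), 56) = Mul(-2, 56) = -112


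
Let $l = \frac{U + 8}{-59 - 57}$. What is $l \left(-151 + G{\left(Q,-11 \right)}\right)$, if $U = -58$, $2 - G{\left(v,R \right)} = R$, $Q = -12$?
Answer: $- \frac{1725}{29} \approx -59.483$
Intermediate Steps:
$G{\left(v,R \right)} = 2 - R$
$l = \frac{25}{58}$ ($l = \frac{-58 + 8}{-59 - 57} = - \frac{50}{-116} = \left(-50\right) \left(- \frac{1}{116}\right) = \frac{25}{58} \approx 0.43103$)
$l \left(-151 + G{\left(Q,-11 \right)}\right) = \frac{25 \left(-151 + \left(2 - -11\right)\right)}{58} = \frac{25 \left(-151 + \left(2 + 11\right)\right)}{58} = \frac{25 \left(-151 + 13\right)}{58} = \frac{25}{58} \left(-138\right) = - \frac{1725}{29}$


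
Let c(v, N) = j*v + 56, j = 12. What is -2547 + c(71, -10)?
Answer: -1639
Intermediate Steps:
c(v, N) = 56 + 12*v (c(v, N) = 12*v + 56 = 56 + 12*v)
-2547 + c(71, -10) = -2547 + (56 + 12*71) = -2547 + (56 + 852) = -2547 + 908 = -1639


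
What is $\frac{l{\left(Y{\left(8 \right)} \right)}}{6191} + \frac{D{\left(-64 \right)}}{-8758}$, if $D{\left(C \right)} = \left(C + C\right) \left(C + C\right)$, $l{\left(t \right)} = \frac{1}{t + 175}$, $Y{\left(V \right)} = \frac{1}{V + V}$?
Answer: $- \frac{940777008}{502888739} \approx -1.8707$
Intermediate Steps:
$Y{\left(V \right)} = \frac{1}{2 V}$
$l{\left(t \right)} = \frac{1}{175 + t}$
$D{\left(C \right)} = 4 C^{2}$ ($D{\left(C \right)} = 2 C 2 C = 4 C^{2}$)
$\frac{l{\left(Y{\left(8 \right)} \right)}}{6191} + \frac{D{\left(-64 \right)}}{-8758} = \frac{1}{\left(175 + \frac{1}{2 \cdot 8}\right) 6191} + \frac{4 \left(-64\right)^{2}}{-8758} = \frac{1}{175 + \frac{1}{2} \cdot \frac{1}{8}} \cdot \frac{1}{6191} + 4 \cdot 4096 \left(- \frac{1}{8758}\right) = \frac{1}{175 + \frac{1}{16}} \cdot \frac{1}{6191} + 16384 \left(- \frac{1}{8758}\right) = \frac{1}{\frac{2801}{16}} \cdot \frac{1}{6191} - \frac{8192}{4379} = \frac{16}{2801} \cdot \frac{1}{6191} - \frac{8192}{4379} = \frac{16}{17340991} - \frac{8192}{4379} = - \frac{940777008}{502888739}$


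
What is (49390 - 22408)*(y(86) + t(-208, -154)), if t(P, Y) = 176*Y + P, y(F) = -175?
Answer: -741654234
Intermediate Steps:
t(P, Y) = P + 176*Y
(49390 - 22408)*(y(86) + t(-208, -154)) = (49390 - 22408)*(-175 + (-208 + 176*(-154))) = 26982*(-175 + (-208 - 27104)) = 26982*(-175 - 27312) = 26982*(-27487) = -741654234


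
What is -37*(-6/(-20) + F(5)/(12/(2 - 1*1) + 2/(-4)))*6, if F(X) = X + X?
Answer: -29859/115 ≈ -259.64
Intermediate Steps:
F(X) = 2*X
-37*(-6/(-20) + F(5)/(12/(2 - 1*1) + 2/(-4)))*6 = -37*(-6/(-20) + (2*5)/(12/(2 - 1*1) + 2/(-4)))*6 = -37*(-6*(-1/20) + 10/(12/(2 - 1) + 2*(-¼)))*6 = -37*(3/10 + 10/(12/1 - ½))*6 = -37*(3/10 + 10/(12*1 - ½))*6 = -37*(3/10 + 10/(12 - ½))*6 = -37*(3/10 + 10/(23/2))*6 = -37*(3/10 + 10*(2/23))*6 = -37*(3/10 + 20/23)*6 = -37*269/230*6 = -9953/230*6 = -29859/115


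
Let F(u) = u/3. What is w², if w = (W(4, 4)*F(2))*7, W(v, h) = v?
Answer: 3136/9 ≈ 348.44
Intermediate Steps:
F(u) = u/3 (F(u) = u*(⅓) = u/3)
w = 56/3 (w = (4*((⅓)*2))*7 = (4*(⅔))*7 = (8/3)*7 = 56/3 ≈ 18.667)
w² = (56/3)² = 3136/9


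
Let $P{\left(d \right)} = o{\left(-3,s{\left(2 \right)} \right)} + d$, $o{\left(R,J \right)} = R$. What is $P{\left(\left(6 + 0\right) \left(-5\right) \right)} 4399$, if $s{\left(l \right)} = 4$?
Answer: $-145167$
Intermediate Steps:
$P{\left(d \right)} = -3 + d$
$P{\left(\left(6 + 0\right) \left(-5\right) \right)} 4399 = \left(-3 + \left(6 + 0\right) \left(-5\right)\right) 4399 = \left(-3 + 6 \left(-5\right)\right) 4399 = \left(-3 - 30\right) 4399 = \left(-33\right) 4399 = -145167$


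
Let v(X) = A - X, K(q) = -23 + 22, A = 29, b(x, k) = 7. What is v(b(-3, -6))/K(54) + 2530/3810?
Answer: -8129/381 ≈ -21.336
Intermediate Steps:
K(q) = -1
v(X) = 29 - X
v(b(-3, -6))/K(54) + 2530/3810 = (29 - 1*7)/(-1) + 2530/3810 = (29 - 7)*(-1) + 2530*(1/3810) = 22*(-1) + 253/381 = -22 + 253/381 = -8129/381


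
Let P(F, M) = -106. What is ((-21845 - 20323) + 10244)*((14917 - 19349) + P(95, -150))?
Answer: 144871112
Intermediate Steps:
((-21845 - 20323) + 10244)*((14917 - 19349) + P(95, -150)) = ((-21845 - 20323) + 10244)*((14917 - 19349) - 106) = (-42168 + 10244)*(-4432 - 106) = -31924*(-4538) = 144871112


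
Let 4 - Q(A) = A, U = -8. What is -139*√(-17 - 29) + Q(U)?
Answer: 12 - 139*I*√46 ≈ 12.0 - 942.74*I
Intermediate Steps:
Q(A) = 4 - A
-139*√(-17 - 29) + Q(U) = -139*√(-17 - 29) + (4 - 1*(-8)) = -139*I*√46 + (4 + 8) = -139*I*√46 + 12 = 12 - 139*I*√46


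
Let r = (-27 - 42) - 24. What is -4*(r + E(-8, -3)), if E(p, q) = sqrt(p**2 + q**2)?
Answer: 372 - 4*sqrt(73) ≈ 337.82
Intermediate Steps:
r = -93 (r = -69 - 24 = -93)
-4*(r + E(-8, -3)) = -4*(-93 + sqrt((-8)**2 + (-3)**2)) = -4*(-93 + sqrt(64 + 9)) = -4*(-93 + sqrt(73)) = 372 - 4*sqrt(73)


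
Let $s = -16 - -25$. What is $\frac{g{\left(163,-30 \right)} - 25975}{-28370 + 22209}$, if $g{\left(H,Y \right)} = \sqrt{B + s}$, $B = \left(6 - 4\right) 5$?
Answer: $\frac{25975}{6161} - \frac{\sqrt{19}}{6161} \approx 4.2153$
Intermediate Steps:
$s = 9$ ($s = -16 + 25 = 9$)
$B = 10$ ($B = 2 \cdot 5 = 10$)
$g{\left(H,Y \right)} = \sqrt{19}$ ($g{\left(H,Y \right)} = \sqrt{10 + 9} = \sqrt{19}$)
$\frac{g{\left(163,-30 \right)} - 25975}{-28370 + 22209} = \frac{\sqrt{19} - 25975}{-28370 + 22209} = \frac{-25975 + \sqrt{19}}{-6161} = \left(-25975 + \sqrt{19}\right) \left(- \frac{1}{6161}\right) = \frac{25975}{6161} - \frac{\sqrt{19}}{6161}$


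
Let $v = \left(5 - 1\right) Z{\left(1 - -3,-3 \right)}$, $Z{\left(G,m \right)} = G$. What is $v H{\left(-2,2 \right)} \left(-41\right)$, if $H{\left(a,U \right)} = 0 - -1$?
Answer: $-656$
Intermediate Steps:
$H{\left(a,U \right)} = 1$ ($H{\left(a,U \right)} = 0 + 1 = 1$)
$v = 16$ ($v = \left(5 - 1\right) \left(1 - -3\right) = 4 \left(1 + 3\right) = 4 \cdot 4 = 16$)
$v H{\left(-2,2 \right)} \left(-41\right) = 16 \cdot 1 \left(-41\right) = 16 \left(-41\right) = -656$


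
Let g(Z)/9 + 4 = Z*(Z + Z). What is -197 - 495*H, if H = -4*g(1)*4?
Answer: -142757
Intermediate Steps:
g(Z) = -36 + 18*Z**2 (g(Z) = -36 + 9*(Z*(Z + Z)) = -36 + 9*(Z*(2*Z)) = -36 + 9*(2*Z**2) = -36 + 18*Z**2)
H = 288 (H = -4*(-36 + 18*1**2)*4 = -4*(-36 + 18*1)*4 = -4*(-36 + 18)*4 = -4*(-18)*4 = 72*4 = 288)
-197 - 495*H = -197 - 495*288 = -197 - 142560 = -142757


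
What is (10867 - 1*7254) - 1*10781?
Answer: -7168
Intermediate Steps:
(10867 - 1*7254) - 1*10781 = (10867 - 7254) - 10781 = 3613 - 10781 = -7168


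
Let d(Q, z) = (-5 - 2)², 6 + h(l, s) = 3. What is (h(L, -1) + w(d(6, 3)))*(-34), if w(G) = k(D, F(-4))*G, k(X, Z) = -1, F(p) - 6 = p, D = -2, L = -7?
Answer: 1768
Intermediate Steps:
h(l, s) = -3 (h(l, s) = -6 + 3 = -3)
F(p) = 6 + p
d(Q, z) = 49 (d(Q, z) = (-7)² = 49)
w(G) = -G
(h(L, -1) + w(d(6, 3)))*(-34) = (-3 - 1*49)*(-34) = (-3 - 49)*(-34) = -52*(-34) = 1768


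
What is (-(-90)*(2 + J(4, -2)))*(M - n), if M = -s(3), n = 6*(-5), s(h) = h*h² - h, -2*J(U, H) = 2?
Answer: 540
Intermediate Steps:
J(U, H) = -1 (J(U, H) = -½*2 = -1)
s(h) = h³ - h
n = -30
M = -24 (M = -(3³ - 1*3) = -(27 - 3) = -1*24 = -24)
(-(-90)*(2 + J(4, -2)))*(M - n) = (-(-90)*(2 - 1))*(-24 - 1*(-30)) = (-(-90))*(-24 + 30) = -30*(-3)*6 = 90*6 = 540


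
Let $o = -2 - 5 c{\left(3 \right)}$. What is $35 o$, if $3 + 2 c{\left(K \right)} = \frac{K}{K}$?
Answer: $105$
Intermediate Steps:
$c{\left(K \right)} = -1$ ($c{\left(K \right)} = - \frac{3}{2} + \frac{K \frac{1}{K}}{2} = - \frac{3}{2} + \frac{1}{2} \cdot 1 = - \frac{3}{2} + \frac{1}{2} = -1$)
$o = 3$ ($o = -2 - -5 = -2 + 5 = 3$)
$35 o = 35 \cdot 3 = 105$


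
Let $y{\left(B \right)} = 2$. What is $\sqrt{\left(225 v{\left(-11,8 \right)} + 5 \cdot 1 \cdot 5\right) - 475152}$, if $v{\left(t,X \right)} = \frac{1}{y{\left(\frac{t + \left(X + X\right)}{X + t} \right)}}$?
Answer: $\frac{i \sqrt{1900058}}{2} \approx 689.21 i$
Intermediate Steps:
$v{\left(t,X \right)} = \frac{1}{2}$
$\sqrt{\left(225 v{\left(-11,8 \right)} + 5 \cdot 1 \cdot 5\right) - 475152} = \sqrt{\left(225 \cdot \frac{1}{2} + 5 \cdot 1 \cdot 5\right) - 475152} = \sqrt{\left(\frac{225}{2} + 5 \cdot 5\right) - 475152} = \sqrt{\left(\frac{225}{2} + 25\right) - 475152} = \sqrt{\frac{275}{2} - 475152} = \sqrt{- \frac{950029}{2}} = \frac{i \sqrt{1900058}}{2}$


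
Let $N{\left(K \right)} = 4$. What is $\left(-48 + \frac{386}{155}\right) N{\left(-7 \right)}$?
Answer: $- \frac{28216}{155} \approx -182.04$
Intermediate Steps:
$\left(-48 + \frac{386}{155}\right) N{\left(-7 \right)} = \left(-48 + \frac{386}{155}\right) 4 = \left(- \frac{7054}{155}\right) 4 = - \frac{28216}{155}$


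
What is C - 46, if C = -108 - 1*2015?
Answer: -2169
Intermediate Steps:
C = -2123 (C = -108 - 2015 = -2123)
C - 46 = -2123 - 46 = -2169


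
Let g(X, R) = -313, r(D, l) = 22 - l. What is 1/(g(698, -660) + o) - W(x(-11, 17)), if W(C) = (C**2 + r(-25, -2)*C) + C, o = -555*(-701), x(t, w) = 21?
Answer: -375524771/388742 ≈ -966.00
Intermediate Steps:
o = 389055
W(C) = C**2 + 25*C (W(C) = (C**2 + (22 - 1*(-2))*C) + C = (C**2 + (22 + 2)*C) + C = (C**2 + 24*C) + C = C**2 + 25*C)
1/(g(698, -660) + o) - W(x(-11, 17)) = 1/(-313 + 389055) - 21*(25 + 21) = 1/388742 - 21*46 = 1/388742 - 1*966 = 1/388742 - 966 = -375524771/388742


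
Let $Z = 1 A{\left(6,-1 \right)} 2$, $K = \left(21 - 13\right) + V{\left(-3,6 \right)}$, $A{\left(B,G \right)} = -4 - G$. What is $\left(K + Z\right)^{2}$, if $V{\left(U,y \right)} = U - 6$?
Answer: $49$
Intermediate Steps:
$V{\left(U,y \right)} = -6 + U$ ($V{\left(U,y \right)} = U - 6 = -6 + U$)
$K = -1$ ($K = \left(21 - 13\right) - 9 = 8 - 9 = -1$)
$Z = -6$ ($Z = 1 \left(-4 - -1\right) 2 = 1 \left(-4 + 1\right) 2 = 1 \left(-3\right) 2 = \left(-3\right) 2 = -6$)
$\left(K + Z\right)^{2} = \left(-1 - 6\right)^{2} = \left(-7\right)^{2} = 49$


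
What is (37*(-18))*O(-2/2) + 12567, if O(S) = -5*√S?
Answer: 12567 + 3330*I ≈ 12567.0 + 3330.0*I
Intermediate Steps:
(37*(-18))*O(-2/2) + 12567 = (37*(-18))*(-5*I) + 12567 = -(-3330)*√(-2*½) + 12567 = -(-3330)*√(-1) + 12567 = -(-3330)*I + 12567 = 3330*I + 12567 = 12567 + 3330*I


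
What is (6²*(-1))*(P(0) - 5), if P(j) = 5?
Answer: 0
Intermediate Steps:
(6²*(-1))*(P(0) - 5) = (6²*(-1))*(5 - 5) = (36*(-1))*0 = -36*0 = 0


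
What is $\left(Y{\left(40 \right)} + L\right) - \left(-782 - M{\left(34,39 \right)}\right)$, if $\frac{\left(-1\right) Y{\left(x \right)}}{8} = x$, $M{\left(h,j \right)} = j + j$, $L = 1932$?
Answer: $2472$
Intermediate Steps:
$M{\left(h,j \right)} = 2 j$
$Y{\left(x \right)} = - 8 x$
$\left(Y{\left(40 \right)} + L\right) - \left(-782 - M{\left(34,39 \right)}\right) = \left(\left(-8\right) 40 + 1932\right) + \left(\left(1693 + 2 \cdot 39\right) - 911\right) = \left(-320 + 1932\right) + \left(\left(1693 + 78\right) - 911\right) = 1612 + \left(1771 - 911\right) = 1612 + 860 = 2472$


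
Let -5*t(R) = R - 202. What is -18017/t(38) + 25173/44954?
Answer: -2022776359/3686228 ≈ -548.74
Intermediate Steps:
t(R) = 202/5 - R/5 (t(R) = -(R - 202)/5 = -(-202 + R)/5 = 202/5 - R/5)
-18017/t(38) + 25173/44954 = -18017/(202/5 - ⅕*38) + 25173/44954 = -18017/(202/5 - 38/5) + 25173*(1/44954) = -18017/164/5 + 25173/44954 = -18017*5/164 + 25173/44954 = -90085/164 + 25173/44954 = -2022776359/3686228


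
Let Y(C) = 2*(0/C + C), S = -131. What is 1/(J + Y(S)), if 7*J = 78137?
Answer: 7/76303 ≈ 9.1739e-5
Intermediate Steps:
J = 78137/7 (J = (1/7)*78137 = 78137/7 ≈ 11162.)
Y(C) = 2*C (Y(C) = 2*(0 + C) = 2*C)
1/(J + Y(S)) = 1/(78137/7 + 2*(-131)) = 1/(78137/7 - 262) = 1/(76303/7) = 7/76303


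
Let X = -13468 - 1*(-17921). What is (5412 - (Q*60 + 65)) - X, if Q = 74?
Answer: -3546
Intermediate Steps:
X = 4453 (X = -13468 + 17921 = 4453)
(5412 - (Q*60 + 65)) - X = (5412 - (74*60 + 65)) - 1*4453 = (5412 - (4440 + 65)) - 4453 = (5412 - 1*4505) - 4453 = (5412 - 4505) - 4453 = 907 - 4453 = -3546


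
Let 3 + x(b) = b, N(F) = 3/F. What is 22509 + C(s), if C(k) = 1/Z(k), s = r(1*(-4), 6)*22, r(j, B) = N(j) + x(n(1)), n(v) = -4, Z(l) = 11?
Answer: 247600/11 ≈ 22509.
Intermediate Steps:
x(b) = -3 + b
r(j, B) = -7 + 3/j (r(j, B) = 3/j + (-3 - 4) = 3/j - 7 = -7 + 3/j)
s = -341/2 (s = (-7 + 3/((1*(-4))))*22 = (-7 + 3/(-4))*22 = (-7 + 3*(-¼))*22 = (-7 - ¾)*22 = -31/4*22 = -341/2 ≈ -170.50)
C(k) = 1/11
22509 + C(s) = 22509 + 1/11 = 247600/11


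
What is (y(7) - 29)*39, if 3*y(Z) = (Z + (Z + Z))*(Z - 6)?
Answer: -858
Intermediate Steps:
y(Z) = Z*(-6 + Z) (y(Z) = ((Z + (Z + Z))*(Z - 6))/3 = ((Z + 2*Z)*(-6 + Z))/3 = ((3*Z)*(-6 + Z))/3 = (3*Z*(-6 + Z))/3 = Z*(-6 + Z))
(y(7) - 29)*39 = (7*(-6 + 7) - 29)*39 = (7*1 - 29)*39 = (7 - 29)*39 = -22*39 = -858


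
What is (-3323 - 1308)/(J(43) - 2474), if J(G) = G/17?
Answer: 78727/42015 ≈ 1.8738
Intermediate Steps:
J(G) = G/17 (J(G) = G*(1/17) = G/17)
(-3323 - 1308)/(J(43) - 2474) = (-3323 - 1308)/((1/17)*43 - 2474) = -4631/(43/17 - 2474) = -4631/(-42015/17) = -4631*(-17/42015) = 78727/42015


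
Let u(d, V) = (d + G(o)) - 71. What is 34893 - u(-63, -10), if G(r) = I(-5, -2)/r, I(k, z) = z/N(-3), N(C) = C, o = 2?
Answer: 105080/3 ≈ 35027.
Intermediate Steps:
I(k, z) = -z/3 (I(k, z) = z/(-3) = z*(-1/3) = -z/3)
G(r) = 2/(3*r) (G(r) = (-1/3*(-2))/r = 2/(3*r))
u(d, V) = -212/3 + d (u(d, V) = (d + (2/3)/2) - 71 = (d + (2/3)*(1/2)) - 71 = (d + 1/3) - 71 = (1/3 + d) - 71 = -212/3 + d)
34893 - u(-63, -10) = 34893 - (-212/3 - 63) = 34893 - 1*(-401/3) = 34893 + 401/3 = 105080/3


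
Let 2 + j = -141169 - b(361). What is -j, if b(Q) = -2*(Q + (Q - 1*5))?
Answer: 139737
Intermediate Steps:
b(Q) = 10 - 4*Q (b(Q) = -2*(Q + (Q - 5)) = -2*(Q + (-5 + Q)) = -2*(-5 + 2*Q) = 10 - 4*Q)
j = -139737 (j = -2 + (-141169 - (10 - 4*361)) = -2 + (-141169 - (10 - 1444)) = -2 + (-141169 - 1*(-1434)) = -2 + (-141169 + 1434) = -2 - 139735 = -139737)
-j = -1*(-139737) = 139737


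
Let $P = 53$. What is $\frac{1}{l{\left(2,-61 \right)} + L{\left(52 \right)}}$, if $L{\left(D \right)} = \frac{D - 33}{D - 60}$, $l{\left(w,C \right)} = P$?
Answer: $\frac{8}{405} \approx 0.019753$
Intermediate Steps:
$l{\left(w,C \right)} = 53$
$L{\left(D \right)} = \frac{-33 + D}{-60 + D}$
$\frac{1}{l{\left(2,-61 \right)} + L{\left(52 \right)}} = \frac{1}{53 + \frac{-33 + 52}{-60 + 52}} = \frac{1}{53 + \frac{1}{-8} \cdot 19} = \frac{1}{53 - \frac{19}{8}} = \frac{1}{\frac{405}{8}} = \frac{8}{405}$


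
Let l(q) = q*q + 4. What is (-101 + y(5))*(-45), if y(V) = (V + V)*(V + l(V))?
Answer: -10755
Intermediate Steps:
l(q) = 4 + q**2 (l(q) = q**2 + 4 = 4 + q**2)
y(V) = 2*V*(4 + V + V**2) (y(V) = (V + V)*(V + (4 + V**2)) = (2*V)*(4 + V + V**2) = 2*V*(4 + V + V**2))
(-101 + y(5))*(-45) = (-101 + 2*5*(4 + 5 + 5**2))*(-45) = (-101 + 2*5*(4 + 5 + 25))*(-45) = (-101 + 2*5*34)*(-45) = (-101 + 340)*(-45) = 239*(-45) = -10755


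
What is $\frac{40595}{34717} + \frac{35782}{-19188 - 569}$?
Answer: $- \frac{440208279}{685903769} \approx -0.64179$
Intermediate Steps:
$\frac{40595}{34717} + \frac{35782}{-19188 - 569} = 40595 \cdot \frac{1}{34717} + \frac{35782}{-19757} = \frac{40595}{34717} + 35782 \left(- \frac{1}{19757}\right) = \frac{40595}{34717} - \frac{35782}{19757} = - \frac{440208279}{685903769}$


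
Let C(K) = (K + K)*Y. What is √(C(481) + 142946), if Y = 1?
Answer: 2*√35977 ≈ 379.35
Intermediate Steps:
C(K) = 2*K (C(K) = (K + K)*1 = (2*K)*1 = 2*K)
√(C(481) + 142946) = √(2*481 + 142946) = √(962 + 142946) = √143908 = 2*√35977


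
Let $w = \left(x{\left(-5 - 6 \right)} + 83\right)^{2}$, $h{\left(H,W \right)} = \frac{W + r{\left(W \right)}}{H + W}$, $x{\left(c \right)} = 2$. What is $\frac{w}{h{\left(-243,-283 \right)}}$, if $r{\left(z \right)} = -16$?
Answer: $\frac{3800350}{299} \approx 12710.0$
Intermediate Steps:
$h{\left(H,W \right)} = \frac{-16 + W}{H + W}$ ($h{\left(H,W \right)} = \frac{W - 16}{H + W} = \frac{-16 + W}{H + W}$)
$w = 7225$ ($w = \left(2 + 83\right)^{2} = 85^{2} = 7225$)
$\frac{w}{h{\left(-243,-283 \right)}} = \frac{7225}{\frac{1}{-243 - 283} \left(-16 - 283\right)} = \frac{7225}{\frac{1}{-526} \left(-299\right)} = \frac{7225}{\left(- \frac{1}{526}\right) \left(-299\right)} = \frac{7225}{\frac{299}{526}} = 7225 \cdot \frac{526}{299} = \frac{3800350}{299}$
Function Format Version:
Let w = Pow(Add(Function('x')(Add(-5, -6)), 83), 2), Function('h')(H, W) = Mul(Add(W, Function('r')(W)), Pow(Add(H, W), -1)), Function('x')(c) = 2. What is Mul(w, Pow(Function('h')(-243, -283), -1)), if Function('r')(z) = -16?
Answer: Rational(3800350, 299) ≈ 12710.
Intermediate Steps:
Function('h')(H, W) = Mul(Pow(Add(H, W), -1), Add(-16, W)) (Function('h')(H, W) = Mul(Add(W, -16), Pow(Add(H, W), -1)) = Mul(Add(-16, W), Pow(Add(H, W), -1)) = Mul(Pow(Add(H, W), -1), Add(-16, W)))
w = 7225 (w = Pow(Add(2, 83), 2) = Pow(85, 2) = 7225)
Mul(w, Pow(Function('h')(-243, -283), -1)) = Mul(7225, Pow(Mul(Pow(Add(-243, -283), -1), Add(-16, -283)), -1)) = Mul(7225, Pow(Mul(Pow(-526, -1), -299), -1)) = Mul(7225, Pow(Mul(Rational(-1, 526), -299), -1)) = Mul(7225, Pow(Rational(299, 526), -1)) = Mul(7225, Rational(526, 299)) = Rational(3800350, 299)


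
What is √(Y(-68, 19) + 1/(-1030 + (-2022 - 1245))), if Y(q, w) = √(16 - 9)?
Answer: √(-4297 + 18464209*√7)/4297 ≈ 1.6265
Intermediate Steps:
Y(q, w) = √7
√(Y(-68, 19) + 1/(-1030 + (-2022 - 1245))) = √(√7 + 1/(-1030 + (-2022 - 1245))) = √(√7 + 1/(-1030 - 3267)) = √(√7 + 1/(-4297)) = √(√7 - 1/4297) = √(-1/4297 + √7)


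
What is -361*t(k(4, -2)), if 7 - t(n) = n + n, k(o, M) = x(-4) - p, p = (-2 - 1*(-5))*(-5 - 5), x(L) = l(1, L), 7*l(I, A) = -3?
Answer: 131765/7 ≈ 18824.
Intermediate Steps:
l(I, A) = -3/7 (l(I, A) = (1/7)*(-3) = -3/7)
x(L) = -3/7
p = -30 (p = (-2 + 5)*(-10) = 3*(-10) = -30)
k(o, M) = 207/7 (k(o, M) = -3/7 - 1*(-30) = -3/7 + 30 = 207/7)
t(n) = 7 - 2*n (t(n) = 7 - (n + n) = 7 - 2*n)
-361*t(k(4, -2)) = -361*(7 - 2*207/7) = -361*(7 - 414/7) = -361*(-365/7) = 131765/7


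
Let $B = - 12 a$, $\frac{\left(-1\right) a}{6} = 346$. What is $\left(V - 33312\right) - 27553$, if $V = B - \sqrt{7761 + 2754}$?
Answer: $-35953 - \sqrt{10515} \approx -36056.0$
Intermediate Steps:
$a = -2076$ ($a = \left(-6\right) 346 = -2076$)
$B = 24912$ ($B = \left(-12\right) \left(-2076\right) = 24912$)
$V = 24912 - \sqrt{10515}$ ($V = 24912 - \sqrt{7761 + 2754} = 24912 - \sqrt{10515} \approx 24809.0$)
$\left(V - 33312\right) - 27553 = \left(\left(24912 - \sqrt{10515}\right) - 33312\right) - 27553 = \left(-8400 - \sqrt{10515}\right) - 27553 = -35953 - \sqrt{10515}$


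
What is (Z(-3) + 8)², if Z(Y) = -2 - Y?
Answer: 81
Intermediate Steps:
(Z(-3) + 8)² = ((-2 - 1*(-3)) + 8)² = ((-2 + 3) + 8)² = (1 + 8)² = 9² = 81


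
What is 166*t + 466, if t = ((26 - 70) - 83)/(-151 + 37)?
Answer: 37103/57 ≈ 650.93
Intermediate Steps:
t = 127/114 (t = (-44 - 83)/(-114) = -127*(-1/114) = 127/114 ≈ 1.1140)
166*t + 466 = 166*(127/114) + 466 = 10541/57 + 466 = 37103/57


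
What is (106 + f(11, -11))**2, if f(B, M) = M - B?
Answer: 7056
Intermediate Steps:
(106 + f(11, -11))**2 = (106 + (-11 - 1*11))**2 = (106 + (-11 - 11))**2 = (106 - 22)**2 = 84**2 = 7056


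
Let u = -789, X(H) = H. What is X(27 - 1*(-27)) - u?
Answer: 843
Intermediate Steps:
X(27 - 1*(-27)) - u = (27 - 1*(-27)) - 1*(-789) = (27 + 27) + 789 = 54 + 789 = 843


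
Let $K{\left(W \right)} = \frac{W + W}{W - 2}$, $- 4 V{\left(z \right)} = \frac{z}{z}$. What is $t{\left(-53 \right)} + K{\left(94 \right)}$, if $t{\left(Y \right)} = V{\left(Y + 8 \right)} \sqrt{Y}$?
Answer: $\frac{47}{23} - \frac{i \sqrt{53}}{4} \approx 2.0435 - 1.82 i$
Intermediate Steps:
$V{\left(z \right)} = - \frac{1}{4}$ ($V{\left(z \right)} = - \frac{z \frac{1}{z}}{4} = \left(- \frac{1}{4}\right) 1 = - \frac{1}{4}$)
$t{\left(Y \right)} = - \frac{\sqrt{Y}}{4}$
$K{\left(W \right)} = \frac{2 W}{-2 + W}$
$t{\left(-53 \right)} + K{\left(94 \right)} = - \frac{\sqrt{-53}}{4} + 2 \cdot 94 \frac{1}{-2 + 94} = - \frac{i \sqrt{53}}{4} + 2 \cdot 94 \cdot \frac{1}{92} = - \frac{i \sqrt{53}}{4} + \frac{47}{23} = \frac{47}{23} - \frac{i \sqrt{53}}{4}$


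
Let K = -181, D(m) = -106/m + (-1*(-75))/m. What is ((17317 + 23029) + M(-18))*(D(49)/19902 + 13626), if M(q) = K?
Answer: 17216594986655/31458 ≈ 5.4729e+8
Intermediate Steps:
D(m) = -31/m (D(m) = -106/m + 75/m = -31/m)
M(q) = -181
((17317 + 23029) + M(-18))*(D(49)/19902 + 13626) = ((17317 + 23029) - 181)*(-31/49/19902 + 13626) = (40346 - 181)*(-31*1/49*(1/19902) + 13626) = 40165*(-31/49*1/19902 + 13626) = 40165*(-1/31458 + 13626) = 40165*(428646707/31458) = 17216594986655/31458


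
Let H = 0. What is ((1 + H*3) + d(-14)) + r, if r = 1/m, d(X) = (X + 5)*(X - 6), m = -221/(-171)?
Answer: 40172/221 ≈ 181.77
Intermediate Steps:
m = 221/171 (m = -221*(-1/171) = 221/171 ≈ 1.2924)
d(X) = (-6 + X)*(5 + X) (d(X) = (5 + X)*(-6 + X) = (-6 + X)*(5 + X))
r = 171/221 (r = 1/(221/171) = 171/221 ≈ 0.77376)
((1 + H*3) + d(-14)) + r = ((1 + 0*3) + (-30 + (-14)² - 1*(-14))) + 171/221 = ((1 + 0) + (-30 + 196 + 14)) + 171/221 = (1 + 180) + 171/221 = 181 + 171/221 = 40172/221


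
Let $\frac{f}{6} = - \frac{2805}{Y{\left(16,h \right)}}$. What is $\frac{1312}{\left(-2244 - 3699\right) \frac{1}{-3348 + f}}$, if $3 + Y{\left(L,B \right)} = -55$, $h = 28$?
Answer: $\frac{38781408}{57449} \approx 675.06$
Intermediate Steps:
$Y{\left(L,B \right)} = -58$ ($Y{\left(L,B \right)} = -3 - 55 = -58$)
$f = \frac{8415}{29}$ ($f = 6 \left(- \frac{2805}{-58}\right) = 6 \left(\left(-2805\right) \left(- \frac{1}{58}\right)\right) = 6 \cdot \frac{2805}{58} = \frac{8415}{29} \approx 290.17$)
$\frac{1312}{\left(-2244 - 3699\right) \frac{1}{-3348 + f}} = \frac{1312}{\left(-2244 - 3699\right) \frac{1}{-3348 + \frac{8415}{29}}} = \frac{1312}{\left(-5943\right) \frac{1}{- \frac{88677}{29}}} = \frac{1312}{\left(-5943\right) \left(- \frac{29}{88677}\right)} = \frac{1312}{\frac{57449}{29559}} = 1312 \cdot \frac{29559}{57449} = \frac{38781408}{57449}$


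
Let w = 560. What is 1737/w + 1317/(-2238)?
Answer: 524981/208880 ≈ 2.5133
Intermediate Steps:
1737/w + 1317/(-2238) = 1737/560 + 1317/(-2238) = 1737*(1/560) + 1317*(-1/2238) = 1737/560 - 439/746 = 524981/208880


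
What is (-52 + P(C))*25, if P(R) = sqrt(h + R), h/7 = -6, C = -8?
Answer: -1300 + 125*I*sqrt(2) ≈ -1300.0 + 176.78*I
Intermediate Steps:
h = -42 (h = 7*(-6) = -42)
P(R) = sqrt(-42 + R)
(-52 + P(C))*25 = (-52 + sqrt(-42 - 8))*25 = (-52 + sqrt(-50))*25 = (-52 + 5*I*sqrt(2))*25 = -1300 + 125*I*sqrt(2)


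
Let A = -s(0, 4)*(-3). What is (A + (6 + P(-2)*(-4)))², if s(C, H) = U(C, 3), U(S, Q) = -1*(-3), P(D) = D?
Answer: 529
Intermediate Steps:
U(S, Q) = 3
s(C, H) = 3
A = 9 (A = -3*(-3) = -1*(-9) = 9)
(A + (6 + P(-2)*(-4)))² = (9 + (6 - 2*(-4)))² = (9 + (6 + 8))² = (9 + 14)² = 23² = 529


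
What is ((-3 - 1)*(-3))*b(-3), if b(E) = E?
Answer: -36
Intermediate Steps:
((-3 - 1)*(-3))*b(-3) = ((-3 - 1)*(-3))*(-3) = -4*(-3)*(-3) = 12*(-3) = -36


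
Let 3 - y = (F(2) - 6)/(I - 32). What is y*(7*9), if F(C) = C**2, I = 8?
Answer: 735/4 ≈ 183.75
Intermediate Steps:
y = 35/12 (y = 3 - (2**2 - 6)/(8 - 32) = 3 - (4 - 6)/(-24) = 3 - (-2)*(-1)/24 = 3 - 1*1/12 = 3 - 1/12 = 35/12 ≈ 2.9167)
y*(7*9) = 35*(7*9)/12 = (35/12)*63 = 735/4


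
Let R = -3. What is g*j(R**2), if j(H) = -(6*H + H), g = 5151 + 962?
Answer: -385119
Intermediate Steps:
g = 6113
j(H) = -7*H
g*j(R**2) = 6113*(-7*(-3)**2) = 6113*(-7*9) = 6113*(-63) = -385119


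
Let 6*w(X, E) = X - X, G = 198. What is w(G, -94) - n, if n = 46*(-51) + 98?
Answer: 2248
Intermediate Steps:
w(X, E) = 0 (w(X, E) = (X - X)/6 = (⅙)*0 = 0)
n = -2248 (n = -2346 + 98 = -2248)
w(G, -94) - n = 0 - 1*(-2248) = 0 + 2248 = 2248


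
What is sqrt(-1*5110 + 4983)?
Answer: I*sqrt(127) ≈ 11.269*I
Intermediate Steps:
sqrt(-1*5110 + 4983) = sqrt(-5110 + 4983) = sqrt(-127) = I*sqrt(127)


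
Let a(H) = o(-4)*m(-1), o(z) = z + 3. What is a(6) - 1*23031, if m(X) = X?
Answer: -23030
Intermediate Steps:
o(z) = 3 + z
a(H) = 1 (a(H) = (3 - 4)*(-1) = -1*(-1) = 1)
a(6) - 1*23031 = 1 - 1*23031 = 1 - 23031 = -23030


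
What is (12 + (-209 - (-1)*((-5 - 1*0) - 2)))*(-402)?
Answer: 82008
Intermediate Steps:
(12 + (-209 - (-1)*((-5 - 1*0) - 2)))*(-402) = (12 + (-209 - (-1)*((-5 + 0) - 2)))*(-402) = (12 + (-209 - (-1)*(-5 - 2)))*(-402) = (12 + (-209 - (-1)*(-7)))*(-402) = (12 + (-209 - 1*7))*(-402) = (12 + (-209 - 7))*(-402) = (12 - 216)*(-402) = -204*(-402) = 82008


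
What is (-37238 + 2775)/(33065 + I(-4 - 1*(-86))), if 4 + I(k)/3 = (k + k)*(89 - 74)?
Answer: -34463/40433 ≈ -0.85235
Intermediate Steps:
I(k) = -12 + 90*k (I(k) = -12 + 3*((k + k)*(89 - 74)) = -12 + 3*((2*k)*15) = -12 + 3*(30*k) = -12 + 90*k)
(-37238 + 2775)/(33065 + I(-4 - 1*(-86))) = (-37238 + 2775)/(33065 + (-12 + 90*(-4 - 1*(-86)))) = -34463/(33065 + (-12 + 90*(-4 + 86))) = -34463/(33065 + (-12 + 90*82)) = -34463/(33065 + (-12 + 7380)) = -34463/(33065 + 7368) = -34463/40433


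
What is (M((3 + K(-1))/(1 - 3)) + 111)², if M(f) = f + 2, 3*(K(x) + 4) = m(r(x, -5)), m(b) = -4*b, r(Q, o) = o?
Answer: 436921/36 ≈ 12137.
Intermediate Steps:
K(x) = 8/3 (K(x) = -4 + (-4*(-5))/3 = -4 + (⅓)*20 = -4 + 20/3 = 8/3)
M(f) = 2 + f
(M((3 + K(-1))/(1 - 3)) + 111)² = ((2 + (3 + 8/3)/(1 - 3)) + 111)² = ((2 + (17/3)/(-2)) + 111)² = ((2 + (17/3)*(-½)) + 111)² = ((2 - 17/6) + 111)² = (-⅚ + 111)² = (661/6)² = 436921/36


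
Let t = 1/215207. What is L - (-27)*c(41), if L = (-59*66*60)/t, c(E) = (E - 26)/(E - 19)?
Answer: -1106181196155/22 ≈ -5.0281e+10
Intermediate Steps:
t = 1/215207 ≈ 4.6467e-6
c(E) = (-26 + E)/(-19 + E)
L = -50280963480 (L = (-59*66*60)/(1/215207) = -3894*60*215207 = -233640*215207 = -50280963480)
L - (-27)*c(41) = -50280963480 - (-27)*(-26 + 41)/(-19 + 41) = -50280963480 - (-27)*15/22 = -50280963480 - 1*(-405/22) = -50280963480 + 405/22 = -1106181196155/22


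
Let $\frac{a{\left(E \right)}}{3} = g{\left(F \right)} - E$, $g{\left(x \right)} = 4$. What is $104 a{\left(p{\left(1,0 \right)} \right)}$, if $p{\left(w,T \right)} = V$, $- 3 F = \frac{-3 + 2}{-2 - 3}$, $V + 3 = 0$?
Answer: $2184$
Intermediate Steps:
$V = -3$ ($V = -3 + 0 = -3$)
$F = - \frac{1}{15}$ ($F = - \frac{\left(-3 + 2\right) \frac{1}{-2 - 3}}{3} = - \frac{\left(-1\right) \frac{1}{-5}}{3} = - \frac{\left(-1\right) \left(- \frac{1}{5}\right)}{3} = \left(- \frac{1}{3}\right) \frac{1}{5} = - \frac{1}{15} \approx -0.066667$)
$p{\left(w,T \right)} = -3$
$a{\left(E \right)} = 12 - 3 E$ ($a{\left(E \right)} = 3 \left(4 - E\right) = 12 - 3 E$)
$104 a{\left(p{\left(1,0 \right)} \right)} = 104 \left(12 - -9\right) = 104 \left(12 + 9\right) = 104 \cdot 21 = 2184$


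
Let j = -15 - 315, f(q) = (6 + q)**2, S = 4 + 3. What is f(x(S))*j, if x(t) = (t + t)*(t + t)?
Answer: -13465320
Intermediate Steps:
S = 7
x(t) = 4*t**2 (x(t) = (2*t)*(2*t) = 4*t**2)
j = -330
f(x(S))*j = (6 + 4*7**2)**2*(-330) = (6 + 4*49)**2*(-330) = (6 + 196)**2*(-330) = 202**2*(-330) = 40804*(-330) = -13465320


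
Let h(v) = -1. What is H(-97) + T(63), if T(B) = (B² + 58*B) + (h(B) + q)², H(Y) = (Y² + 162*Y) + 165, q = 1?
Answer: 1483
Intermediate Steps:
H(Y) = 165 + Y² + 162*Y
T(B) = B² + 58*B (T(B) = (B² + 58*B) + (-1 + 1)² = (B² + 58*B) + 0² = (B² + 58*B) + 0 = B² + 58*B)
H(-97) + T(63) = (165 + (-97)² + 162*(-97)) + 63*(58 + 63) = (165 + 9409 - 15714) + 63*121 = -6140 + 7623 = 1483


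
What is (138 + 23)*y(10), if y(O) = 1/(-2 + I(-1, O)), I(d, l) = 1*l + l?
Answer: 161/18 ≈ 8.9444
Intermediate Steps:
I(d, l) = 2*l (I(d, l) = l + l = 2*l)
y(O) = 1/(-2 + 2*O)
(138 + 23)*y(10) = (138 + 23)*(1/(2*(-1 + 10))) = 161*((1/2)/9) = 161*((1/2)*(1/9)) = 161*(1/18) = 161/18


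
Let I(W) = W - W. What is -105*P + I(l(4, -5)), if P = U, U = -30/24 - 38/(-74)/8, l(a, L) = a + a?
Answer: 36855/296 ≈ 124.51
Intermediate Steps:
l(a, L) = 2*a
I(W) = 0
U = -351/296 (U = -30*1/24 - 38*(-1/74)*(⅛) = -5/4 + (19/37)*(⅛) = -5/4 + 19/296 = -351/296 ≈ -1.1858)
P = -351/296 ≈ -1.1858
-105*P + I(l(4, -5)) = -105*(-351/296) + 0 = 36855/296 + 0 = 36855/296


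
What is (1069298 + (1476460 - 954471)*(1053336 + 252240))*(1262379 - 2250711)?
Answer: -673545668532603384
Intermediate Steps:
(1069298 + (1476460 - 954471)*(1053336 + 252240))*(1262379 - 2250711) = (1069298 + 521989*1305576)*(-988332) = (1069298 + 681496310664)*(-988332) = 681497379962*(-988332) = -673545668532603384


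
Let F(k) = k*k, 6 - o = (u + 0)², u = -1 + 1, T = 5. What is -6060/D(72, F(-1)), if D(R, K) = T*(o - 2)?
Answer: -303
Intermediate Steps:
u = 0
o = 6 (o = 6 - (0 + 0)² = 6 - 1*0² = 6 - 1*0 = 6 + 0 = 6)
F(k) = k²
D(R, K) = 20 (D(R, K) = 5*(6 - 2) = 5*4 = 20)
-6060/D(72, F(-1)) = -6060/20 = -6060*1/20 = -303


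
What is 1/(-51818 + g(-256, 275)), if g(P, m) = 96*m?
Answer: -1/25418 ≈ -3.9342e-5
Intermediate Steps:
1/(-51818 + g(-256, 275)) = 1/(-51818 + 96*275) = 1/(-51818 + 26400) = 1/(-25418) = -1/25418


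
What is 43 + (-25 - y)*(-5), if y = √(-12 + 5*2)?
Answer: 168 + 5*I*√2 ≈ 168.0 + 7.0711*I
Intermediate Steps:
y = I*√2 (y = √(-12 + 10) = √(-2) = I*√2 ≈ 1.4142*I)
43 + (-25 - y)*(-5) = 43 + (-25 - I*√2)*(-5) = 43 + (125 + 5*I*√2) = 168 + 5*I*√2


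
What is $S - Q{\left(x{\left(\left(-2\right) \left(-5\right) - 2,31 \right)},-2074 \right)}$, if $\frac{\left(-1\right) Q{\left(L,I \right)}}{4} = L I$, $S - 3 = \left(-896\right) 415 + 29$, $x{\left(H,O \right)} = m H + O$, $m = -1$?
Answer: $-562616$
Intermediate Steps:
$x{\left(H,O \right)} = O - H$ ($x{\left(H,O \right)} = - H + O = O - H$)
$S = -371808$ ($S = 3 + \left(\left(-896\right) 415 + 29\right) = 3 + \left(-371840 + 29\right) = 3 - 371811 = -371808$)
$Q{\left(L,I \right)} = - 4 I L$ ($Q{\left(L,I \right)} = - 4 L I = - 4 I L$)
$S - Q{\left(x{\left(\left(-2\right) \left(-5\right) - 2,31 \right)},-2074 \right)} = -371808 - \left(-4\right) \left(-2074\right) \left(31 - \left(\left(-2\right) \left(-5\right) - 2\right)\right) = -371808 - \left(-4\right) \left(-2074\right) \left(31 - \left(10 - 2\right)\right) = -371808 - \left(-4\right) \left(-2074\right) \left(31 - 8\right) = -371808 - \left(-4\right) \left(-2074\right) 23 = -371808 - 190808 = -562616$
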